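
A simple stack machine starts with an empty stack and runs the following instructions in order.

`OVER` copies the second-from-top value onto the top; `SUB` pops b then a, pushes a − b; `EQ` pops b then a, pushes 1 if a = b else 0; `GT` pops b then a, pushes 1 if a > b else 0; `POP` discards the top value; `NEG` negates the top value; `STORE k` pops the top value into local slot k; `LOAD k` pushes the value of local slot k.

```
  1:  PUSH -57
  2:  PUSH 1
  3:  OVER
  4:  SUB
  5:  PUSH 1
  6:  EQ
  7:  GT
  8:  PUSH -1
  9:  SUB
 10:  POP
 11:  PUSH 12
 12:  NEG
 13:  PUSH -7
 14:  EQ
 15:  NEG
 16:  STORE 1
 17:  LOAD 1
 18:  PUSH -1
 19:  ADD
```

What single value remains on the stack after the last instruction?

PUSH -57 → -57
PUSH 1   → -57 1
OVER     → -57 1 -57
SUB      → -57 58
PUSH 1   → -57 58 1
EQ       → -57 0
GT       → 0
PUSH -1  → 0 -1
SUB      → 1
POP      → (empty)
PUSH 12  → 12
NEG      → -12
PUSH -7  → -12 -7
EQ       → 0
NEG      → 0
STORE 1  → (empty)
LOAD 1   → 0
PUSH -1  → 0 -1
ADD      → -1

-1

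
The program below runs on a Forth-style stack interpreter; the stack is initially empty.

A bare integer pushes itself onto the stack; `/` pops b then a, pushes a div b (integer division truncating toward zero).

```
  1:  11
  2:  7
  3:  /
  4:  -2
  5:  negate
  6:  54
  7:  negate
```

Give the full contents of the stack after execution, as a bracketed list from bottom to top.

[1, 2, -54]

11     → [11]
7      → [11, 7]
/      → [1]
-2     → [1, -2]
negate → [1, 2]
54     → [1, 2, 54]
negate → [1, 2, -54]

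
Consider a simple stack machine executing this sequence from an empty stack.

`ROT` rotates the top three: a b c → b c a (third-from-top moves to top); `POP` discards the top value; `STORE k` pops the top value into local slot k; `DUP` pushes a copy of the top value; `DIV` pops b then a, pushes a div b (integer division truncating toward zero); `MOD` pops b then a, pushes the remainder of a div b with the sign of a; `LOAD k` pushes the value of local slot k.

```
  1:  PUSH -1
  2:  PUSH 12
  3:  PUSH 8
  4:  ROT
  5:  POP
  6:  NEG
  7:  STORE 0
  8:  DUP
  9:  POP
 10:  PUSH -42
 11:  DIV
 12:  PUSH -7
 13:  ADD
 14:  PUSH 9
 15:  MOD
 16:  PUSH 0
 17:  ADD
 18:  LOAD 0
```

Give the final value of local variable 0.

PUSH -1  : -1
PUSH 12  : -1 12
PUSH 8   : -1 12 8
ROT      : 12 8 -1
POP      : 12 8
NEG      : 12 -8
STORE 0  : 12
DUP      : 12 12
POP      : 12
PUSH -42 : 12 -42
DIV      : 0
PUSH -7  : 0 -7
ADD      : -7
PUSH 9   : -7 9
MOD      : -7
PUSH 0   : -7 0
ADD      : -7
LOAD 0   : -7 -8

-8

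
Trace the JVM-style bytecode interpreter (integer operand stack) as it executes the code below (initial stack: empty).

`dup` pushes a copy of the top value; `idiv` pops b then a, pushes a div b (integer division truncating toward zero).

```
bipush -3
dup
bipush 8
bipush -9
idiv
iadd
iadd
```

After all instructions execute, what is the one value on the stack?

-6

bipush -3 : -3
dup       : -3 -3
bipush 8  : -3 -3 8
bipush -9 : -3 -3 8 -9
idiv      : -3 -3 0
iadd      : -3 -3
iadd      : -6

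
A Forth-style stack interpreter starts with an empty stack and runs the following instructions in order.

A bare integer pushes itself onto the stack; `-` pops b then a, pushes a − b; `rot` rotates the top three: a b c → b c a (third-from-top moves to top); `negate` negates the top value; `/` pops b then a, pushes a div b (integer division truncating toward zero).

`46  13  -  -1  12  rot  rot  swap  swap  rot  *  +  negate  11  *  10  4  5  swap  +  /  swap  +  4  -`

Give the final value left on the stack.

46     -> [46]
13     -> [46, 13]
-      -> [33]
-1     -> [33, -1]
12     -> [33, -1, 12]
rot    -> [-1, 12, 33]
rot    -> [12, 33, -1]
swap   -> [12, -1, 33]
swap   -> [12, 33, -1]
rot    -> [33, -1, 12]
*      -> [33, -12]
+      -> [21]
negate -> [-21]
11     -> [-21, 11]
*      -> [-231]
10     -> [-231, 10]
4      -> [-231, 10, 4]
5      -> [-231, 10, 4, 5]
swap   -> [-231, 10, 5, 4]
+      -> [-231, 10, 9]
/      -> [-231, 1]
swap   -> [1, -231]
+      -> [-230]
4      -> [-230, 4]
-      -> [-234]

-234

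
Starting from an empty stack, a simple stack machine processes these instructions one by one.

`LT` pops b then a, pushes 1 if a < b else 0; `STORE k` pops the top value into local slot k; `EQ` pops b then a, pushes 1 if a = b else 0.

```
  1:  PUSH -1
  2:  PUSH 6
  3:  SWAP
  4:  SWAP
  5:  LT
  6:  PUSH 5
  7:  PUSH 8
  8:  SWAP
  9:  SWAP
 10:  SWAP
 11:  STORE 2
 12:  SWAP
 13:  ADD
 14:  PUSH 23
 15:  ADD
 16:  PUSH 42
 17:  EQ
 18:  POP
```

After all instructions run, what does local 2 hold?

PUSH -1 -> [-1]
PUSH 6  -> [-1, 6]
SWAP    -> [6, -1]
SWAP    -> [-1, 6]
LT      -> [1]
PUSH 5  -> [1, 5]
PUSH 8  -> [1, 5, 8]
SWAP    -> [1, 8, 5]
SWAP    -> [1, 5, 8]
SWAP    -> [1, 8, 5]
STORE 2 -> [1, 8]
SWAP    -> [8, 1]
ADD     -> [9]
PUSH 23 -> [9, 23]
ADD     -> [32]
PUSH 42 -> [32, 42]
EQ      -> [0]
POP     -> []

5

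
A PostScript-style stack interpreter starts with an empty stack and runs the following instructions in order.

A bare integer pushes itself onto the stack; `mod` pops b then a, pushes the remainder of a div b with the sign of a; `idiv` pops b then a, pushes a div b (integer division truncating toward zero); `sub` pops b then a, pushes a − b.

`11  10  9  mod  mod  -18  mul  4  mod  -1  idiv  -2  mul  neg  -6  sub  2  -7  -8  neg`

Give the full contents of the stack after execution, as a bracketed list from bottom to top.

[6, 2, -7, 8]

11   -> [11]
10   -> [11, 10]
9    -> [11, 10, 9]
mod  -> [11, 1]
mod  -> [0]
-18  -> [0, -18]
mul  -> [0]
4    -> [0, 4]
mod  -> [0]
-1   -> [0, -1]
idiv -> [0]
-2   -> [0, -2]
mul  -> [0]
neg  -> [0]
-6   -> [0, -6]
sub  -> [6]
2    -> [6, 2]
-7   -> [6, 2, -7]
-8   -> [6, 2, -7, -8]
neg  -> [6, 2, -7, 8]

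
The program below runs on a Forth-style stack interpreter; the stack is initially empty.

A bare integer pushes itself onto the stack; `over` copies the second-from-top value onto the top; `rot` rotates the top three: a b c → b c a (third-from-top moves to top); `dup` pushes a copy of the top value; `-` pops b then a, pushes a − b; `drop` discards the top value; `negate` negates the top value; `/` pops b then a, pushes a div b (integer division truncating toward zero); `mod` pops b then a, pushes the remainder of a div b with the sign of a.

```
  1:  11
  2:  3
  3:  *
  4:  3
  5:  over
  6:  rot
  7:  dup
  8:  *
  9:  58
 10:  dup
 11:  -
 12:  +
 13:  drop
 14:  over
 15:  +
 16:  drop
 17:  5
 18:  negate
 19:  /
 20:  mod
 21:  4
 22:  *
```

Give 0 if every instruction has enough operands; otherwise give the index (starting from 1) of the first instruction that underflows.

20

11     → 11
3      → 11 3
*      → 33
3      → 33 3
over   → 33 3 33
rot    → 3 33 33
dup    → 3 33 33 33
*      → 3 33 1089
58     → 3 33 1089 58
dup    → 3 33 1089 58 58
-      → 3 33 1089 0
+      → 3 33 1089
drop   → 3 33
over   → 3 33 3
+      → 3 36
drop   → 3
5      → 3 5
negate → 3 -5
/      → 0
mod  — needs 2 operands, stack has 1 → underflow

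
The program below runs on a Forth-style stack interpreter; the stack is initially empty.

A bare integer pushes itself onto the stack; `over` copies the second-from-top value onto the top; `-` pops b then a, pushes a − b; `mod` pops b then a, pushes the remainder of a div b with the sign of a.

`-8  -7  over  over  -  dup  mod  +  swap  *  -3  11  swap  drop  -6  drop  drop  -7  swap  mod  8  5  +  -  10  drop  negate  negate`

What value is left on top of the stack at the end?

-20

-8     → [-8]
-7     → [-8, -7]
over   → [-8, -7, -8]
over   → [-8, -7, -8, -7]
-      → [-8, -7, -1]
dup    → [-8, -7, -1, -1]
mod    → [-8, -7, 0]
+      → [-8, -7]
swap   → [-7, -8]
*      → [56]
-3     → [56, -3]
11     → [56, -3, 11]
swap   → [56, 11, -3]
drop   → [56, 11]
-6     → [56, 11, -6]
drop   → [56, 11]
drop   → [56]
-7     → [56, -7]
swap   → [-7, 56]
mod    → [-7]
8      → [-7, 8]
5      → [-7, 8, 5]
+      → [-7, 13]
-      → [-20]
10     → [-20, 10]
drop   → [-20]
negate → [20]
negate → [-20]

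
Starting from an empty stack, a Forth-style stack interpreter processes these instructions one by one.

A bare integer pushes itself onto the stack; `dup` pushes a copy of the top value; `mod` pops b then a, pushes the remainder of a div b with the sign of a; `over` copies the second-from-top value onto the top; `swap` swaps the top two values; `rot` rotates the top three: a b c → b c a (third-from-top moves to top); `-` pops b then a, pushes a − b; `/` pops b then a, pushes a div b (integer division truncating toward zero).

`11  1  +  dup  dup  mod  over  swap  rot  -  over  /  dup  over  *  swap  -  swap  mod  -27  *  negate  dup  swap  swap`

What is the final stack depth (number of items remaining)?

2

11      [11]
1       [11, 1]
+       [12]
dup     [12, 12]
dup     [12, 12, 12]
mod     [12, 0]
over    [12, 0, 12]
swap    [12, 12, 0]
rot     [12, 0, 12]
-       [12, -12]
over    [12, -12, 12]
/       [12, -1]
dup     [12, -1, -1]
over    [12, -1, -1, -1]
*       [12, -1, 1]
swap    [12, 1, -1]
-       [12, 2]
swap    [2, 12]
mod     [2]
-27     [2, -27]
*       [-54]
negate  [54]
dup     [54, 54]
swap    [54, 54]
swap    [54, 54]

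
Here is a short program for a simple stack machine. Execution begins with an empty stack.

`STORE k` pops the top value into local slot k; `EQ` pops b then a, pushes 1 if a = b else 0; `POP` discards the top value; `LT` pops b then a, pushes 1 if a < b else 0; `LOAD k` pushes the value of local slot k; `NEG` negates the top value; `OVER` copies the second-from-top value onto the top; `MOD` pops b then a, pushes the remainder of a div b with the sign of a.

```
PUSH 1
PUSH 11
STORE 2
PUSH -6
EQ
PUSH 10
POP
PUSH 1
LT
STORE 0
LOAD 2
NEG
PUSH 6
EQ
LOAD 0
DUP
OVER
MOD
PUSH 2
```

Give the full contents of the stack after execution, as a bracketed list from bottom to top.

PUSH 1   [1]
PUSH 11  [1, 11]
STORE 2  [1]
PUSH -6  [1, -6]
EQ       [0]
PUSH 10  [0, 10]
POP      [0]
PUSH 1   [0, 1]
LT       [1]
STORE 0  []
LOAD 2   [11]
NEG      [-11]
PUSH 6   [-11, 6]
EQ       [0]
LOAD 0   [0, 1]
DUP      [0, 1, 1]
OVER     [0, 1, 1, 1]
MOD      [0, 1, 0]
PUSH 2   [0, 1, 0, 2]

[0, 1, 0, 2]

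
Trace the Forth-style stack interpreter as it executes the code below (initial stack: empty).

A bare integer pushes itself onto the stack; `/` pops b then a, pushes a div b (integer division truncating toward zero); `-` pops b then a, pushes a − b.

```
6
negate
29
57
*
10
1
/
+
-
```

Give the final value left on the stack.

6      → [6]
negate → [-6]
29     → [-6, 29]
57     → [-6, 29, 57]
*      → [-6, 1653]
10     → [-6, 1653, 10]
1      → [-6, 1653, 10, 1]
/      → [-6, 1653, 10]
+      → [-6, 1663]
-      → [-1669]

-1669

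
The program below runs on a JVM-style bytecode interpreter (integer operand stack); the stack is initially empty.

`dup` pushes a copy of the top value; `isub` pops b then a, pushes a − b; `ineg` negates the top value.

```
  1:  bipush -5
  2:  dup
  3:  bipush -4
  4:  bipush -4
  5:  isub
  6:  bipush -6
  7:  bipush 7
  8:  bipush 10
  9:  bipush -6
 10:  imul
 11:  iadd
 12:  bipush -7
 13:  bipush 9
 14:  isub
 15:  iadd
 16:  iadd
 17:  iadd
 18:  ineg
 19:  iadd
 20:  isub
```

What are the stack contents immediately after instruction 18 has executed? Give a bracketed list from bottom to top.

bipush -5 : -5
dup       : -5 -5
bipush -4 : -5 -5 -4
bipush -4 : -5 -5 -4 -4
isub      : -5 -5 0
bipush -6 : -5 -5 0 -6
bipush 7  : -5 -5 0 -6 7
bipush 10 : -5 -5 0 -6 7 10
bipush -6 : -5 -5 0 -6 7 10 -6
imul      : -5 -5 0 -6 7 -60
iadd      : -5 -5 0 -6 -53
bipush -7 : -5 -5 0 -6 -53 -7
bipush 9  : -5 -5 0 -6 -53 -7 9
isub      : -5 -5 0 -6 -53 -16
iadd      : -5 -5 0 -6 -69
iadd      : -5 -5 0 -75
iadd      : -5 -5 -75
ineg      : -5 -5 75

[-5, -5, 75]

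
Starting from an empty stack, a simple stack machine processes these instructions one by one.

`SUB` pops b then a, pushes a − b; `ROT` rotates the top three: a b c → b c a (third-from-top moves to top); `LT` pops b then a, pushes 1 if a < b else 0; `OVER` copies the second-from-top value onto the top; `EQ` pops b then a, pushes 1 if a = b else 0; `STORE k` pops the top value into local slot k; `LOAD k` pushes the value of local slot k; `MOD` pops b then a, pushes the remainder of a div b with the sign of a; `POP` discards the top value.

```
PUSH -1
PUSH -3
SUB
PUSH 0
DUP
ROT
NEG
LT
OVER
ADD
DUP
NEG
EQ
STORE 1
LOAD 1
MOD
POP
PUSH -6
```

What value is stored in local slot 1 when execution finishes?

PUSH -1 → -1
PUSH -3 → -1 -3
SUB     → 2
PUSH 0  → 2 0
DUP     → 2 0 0
ROT     → 0 0 2
NEG     → 0 0 -2
LT      → 0 0
OVER    → 0 0 0
ADD     → 0 0
DUP     → 0 0 0
NEG     → 0 0 0
EQ      → 0 1
STORE 1 → 0
LOAD 1  → 0 1
MOD     → 0
POP     → (empty)
PUSH -6 → -6

1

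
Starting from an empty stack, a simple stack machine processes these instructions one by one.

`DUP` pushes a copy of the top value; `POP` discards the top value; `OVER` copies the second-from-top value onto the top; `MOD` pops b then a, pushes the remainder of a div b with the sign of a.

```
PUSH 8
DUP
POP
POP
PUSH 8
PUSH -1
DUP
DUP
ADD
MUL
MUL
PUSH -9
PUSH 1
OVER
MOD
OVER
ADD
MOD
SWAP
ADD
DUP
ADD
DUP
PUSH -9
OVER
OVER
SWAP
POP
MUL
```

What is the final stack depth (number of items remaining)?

3

PUSH 8  → 8
DUP     → 8 8
POP     → 8
POP     → (empty)
PUSH 8  → 8
PUSH -1 → 8 -1
DUP     → 8 -1 -1
DUP     → 8 -1 -1 -1
ADD     → 8 -1 -2
MUL     → 8 2
MUL     → 16
PUSH -9 → 16 -9
PUSH 1  → 16 -9 1
OVER    → 16 -9 1 -9
MOD     → 16 -9 1
OVER    → 16 -9 1 -9
ADD     → 16 -9 -8
MOD     → 16 -1
SWAP    → -1 16
ADD     → 15
DUP     → 15 15
ADD     → 30
DUP     → 30 30
PUSH -9 → 30 30 -9
OVER    → 30 30 -9 30
OVER    → 30 30 -9 30 -9
SWAP    → 30 30 -9 -9 30
POP     → 30 30 -9 -9
MUL     → 30 30 81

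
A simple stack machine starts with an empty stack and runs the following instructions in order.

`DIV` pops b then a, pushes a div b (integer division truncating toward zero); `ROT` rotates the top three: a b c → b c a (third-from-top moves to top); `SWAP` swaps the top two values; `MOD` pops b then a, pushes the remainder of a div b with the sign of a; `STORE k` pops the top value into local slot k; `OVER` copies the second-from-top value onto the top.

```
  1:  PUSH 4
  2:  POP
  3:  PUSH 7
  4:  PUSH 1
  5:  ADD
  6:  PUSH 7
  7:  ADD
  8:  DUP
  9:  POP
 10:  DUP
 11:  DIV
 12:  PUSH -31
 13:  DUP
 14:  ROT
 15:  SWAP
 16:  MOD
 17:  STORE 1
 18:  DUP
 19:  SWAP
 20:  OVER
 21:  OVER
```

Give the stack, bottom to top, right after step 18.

PUSH 4   → 4
POP      → (empty)
PUSH 7   → 7
PUSH 1   → 7 1
ADD      → 8
PUSH 7   → 8 7
ADD      → 15
DUP      → 15 15
POP      → 15
DUP      → 15 15
DIV      → 1
PUSH -31 → 1 -31
DUP      → 1 -31 -31
ROT      → -31 -31 1
SWAP     → -31 1 -31
MOD      → -31 1
STORE 1  → -31
DUP      → -31 -31

[-31, -31]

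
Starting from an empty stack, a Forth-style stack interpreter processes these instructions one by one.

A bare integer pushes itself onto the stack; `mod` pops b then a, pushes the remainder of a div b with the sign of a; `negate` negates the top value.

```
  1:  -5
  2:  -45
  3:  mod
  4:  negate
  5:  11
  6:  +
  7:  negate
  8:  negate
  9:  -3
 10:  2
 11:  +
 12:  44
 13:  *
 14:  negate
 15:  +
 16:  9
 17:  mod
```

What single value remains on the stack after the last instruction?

-5     : [-5]
-45    : [-5, -45]
mod    : [-5]
negate : [5]
11     : [5, 11]
+      : [16]
negate : [-16]
negate : [16]
-3     : [16, -3]
2      : [16, -3, 2]
+      : [16, -1]
44     : [16, -1, 44]
*      : [16, -44]
negate : [16, 44]
+      : [60]
9      : [60, 9]
mod    : [6]

6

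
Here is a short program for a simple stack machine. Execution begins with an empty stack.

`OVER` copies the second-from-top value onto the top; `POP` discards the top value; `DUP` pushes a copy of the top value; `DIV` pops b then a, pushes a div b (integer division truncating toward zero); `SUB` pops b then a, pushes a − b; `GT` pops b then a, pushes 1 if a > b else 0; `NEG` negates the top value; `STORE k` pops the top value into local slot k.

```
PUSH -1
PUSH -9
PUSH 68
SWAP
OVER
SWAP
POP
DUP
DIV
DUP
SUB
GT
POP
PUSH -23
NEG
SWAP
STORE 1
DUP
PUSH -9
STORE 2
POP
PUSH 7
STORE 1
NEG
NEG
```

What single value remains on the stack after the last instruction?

23

PUSH -1  -> -1
PUSH -9  -> -1 -9
PUSH 68  -> -1 -9 68
SWAP     -> -1 68 -9
OVER     -> -1 68 -9 68
SWAP     -> -1 68 68 -9
POP      -> -1 68 68
DUP      -> -1 68 68 68
DIV      -> -1 68 1
DUP      -> -1 68 1 1
SUB      -> -1 68 0
GT       -> -1 1
POP      -> -1
PUSH -23 -> -1 -23
NEG      -> -1 23
SWAP     -> 23 -1
STORE 1  -> 23
DUP      -> 23 23
PUSH -9  -> 23 23 -9
STORE 2  -> 23 23
POP      -> 23
PUSH 7   -> 23 7
STORE 1  -> 23
NEG      -> -23
NEG      -> 23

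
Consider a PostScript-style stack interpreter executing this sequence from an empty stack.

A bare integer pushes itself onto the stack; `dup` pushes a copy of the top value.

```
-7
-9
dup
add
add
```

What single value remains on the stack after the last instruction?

-7  : -7
-9  : -7 -9
dup : -7 -9 -9
add : -7 -18
add : -25

-25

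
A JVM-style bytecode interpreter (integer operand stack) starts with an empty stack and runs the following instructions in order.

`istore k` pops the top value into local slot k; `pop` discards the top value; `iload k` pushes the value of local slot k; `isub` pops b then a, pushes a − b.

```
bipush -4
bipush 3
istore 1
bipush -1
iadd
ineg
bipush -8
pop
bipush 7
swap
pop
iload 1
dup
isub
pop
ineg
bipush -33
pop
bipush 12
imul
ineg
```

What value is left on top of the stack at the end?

84

bipush -4   [-4]
bipush 3    [-4, 3]
istore 1    [-4]
bipush -1   [-4, -1]
iadd        [-5]
ineg        [5]
bipush -8   [5, -8]
pop         [5]
bipush 7    [5, 7]
swap        [7, 5]
pop         [7]
iload 1     [7, 3]
dup         [7, 3, 3]
isub        [7, 0]
pop         [7]
ineg        [-7]
bipush -33  [-7, -33]
pop         [-7]
bipush 12   [-7, 12]
imul        [-84]
ineg        [84]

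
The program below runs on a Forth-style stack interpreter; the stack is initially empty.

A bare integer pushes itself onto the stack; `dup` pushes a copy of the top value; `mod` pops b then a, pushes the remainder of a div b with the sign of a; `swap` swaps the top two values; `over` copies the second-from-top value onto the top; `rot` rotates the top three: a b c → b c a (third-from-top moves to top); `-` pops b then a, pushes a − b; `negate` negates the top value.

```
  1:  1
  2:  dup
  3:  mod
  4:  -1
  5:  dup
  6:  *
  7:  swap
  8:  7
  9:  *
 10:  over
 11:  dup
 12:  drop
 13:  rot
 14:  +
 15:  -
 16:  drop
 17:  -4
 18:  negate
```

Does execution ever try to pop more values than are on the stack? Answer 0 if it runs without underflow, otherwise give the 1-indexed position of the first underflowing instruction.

1      → 1
dup    → 1 1
mod    → 0
-1     → 0 -1
dup    → 0 -1 -1
*      → 0 1
swap   → 1 0
7      → 1 0 7
*      → 1 0
over   → 1 0 1
dup    → 1 0 1 1
drop   → 1 0 1
rot    → 0 1 1
+      → 0 2
-      → -2
drop   → (empty)
-4     → -4
negate → 4

0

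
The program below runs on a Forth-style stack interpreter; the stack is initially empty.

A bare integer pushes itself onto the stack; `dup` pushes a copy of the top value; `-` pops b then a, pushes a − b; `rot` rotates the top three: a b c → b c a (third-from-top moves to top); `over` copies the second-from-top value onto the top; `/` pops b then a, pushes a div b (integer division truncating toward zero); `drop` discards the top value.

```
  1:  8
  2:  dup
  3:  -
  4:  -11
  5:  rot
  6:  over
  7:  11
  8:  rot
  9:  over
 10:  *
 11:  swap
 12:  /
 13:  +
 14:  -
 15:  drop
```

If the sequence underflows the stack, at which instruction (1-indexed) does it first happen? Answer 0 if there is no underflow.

8   → 8
dup → 8 8
-   → 0
-11 → 0 -11
rot  — needs 3 operands, stack has 2 → underflow

5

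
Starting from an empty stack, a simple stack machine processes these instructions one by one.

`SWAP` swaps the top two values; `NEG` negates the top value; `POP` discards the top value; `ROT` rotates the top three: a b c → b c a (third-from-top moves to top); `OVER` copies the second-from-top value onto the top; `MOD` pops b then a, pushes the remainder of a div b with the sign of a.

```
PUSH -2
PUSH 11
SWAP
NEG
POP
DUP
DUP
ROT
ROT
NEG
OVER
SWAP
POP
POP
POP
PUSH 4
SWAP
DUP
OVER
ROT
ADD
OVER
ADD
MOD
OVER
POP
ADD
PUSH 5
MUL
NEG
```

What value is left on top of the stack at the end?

PUSH -2 : [-2]
PUSH 11 : [-2, 11]
SWAP    : [11, -2]
NEG     : [11, 2]
POP     : [11]
DUP     : [11, 11]
DUP     : [11, 11, 11]
ROT     : [11, 11, 11]
ROT     : [11, 11, 11]
NEG     : [11, 11, -11]
OVER    : [11, 11, -11, 11]
SWAP    : [11, 11, 11, -11]
POP     : [11, 11, 11]
POP     : [11, 11]
POP     : [11]
PUSH 4  : [11, 4]
SWAP    : [4, 11]
DUP     : [4, 11, 11]
OVER    : [4, 11, 11, 11]
ROT     : [4, 11, 11, 11]
ADD     : [4, 11, 22]
OVER    : [4, 11, 22, 11]
ADD     : [4, 11, 33]
MOD     : [4, 11]
OVER    : [4, 11, 4]
POP     : [4, 11]
ADD     : [15]
PUSH 5  : [15, 5]
MUL     : [75]
NEG     : [-75]

-75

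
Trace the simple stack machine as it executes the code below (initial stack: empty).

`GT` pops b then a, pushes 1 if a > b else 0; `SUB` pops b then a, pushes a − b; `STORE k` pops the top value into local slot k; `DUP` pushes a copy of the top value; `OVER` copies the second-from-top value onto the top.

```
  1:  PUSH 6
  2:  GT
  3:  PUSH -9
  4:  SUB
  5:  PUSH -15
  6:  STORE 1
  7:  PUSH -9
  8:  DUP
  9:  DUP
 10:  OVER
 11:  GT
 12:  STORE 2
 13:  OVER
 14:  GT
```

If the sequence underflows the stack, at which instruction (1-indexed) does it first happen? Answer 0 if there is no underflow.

PUSH 6 -> [6]
GT  — needs 2 operands, stack has 1 → underflow

2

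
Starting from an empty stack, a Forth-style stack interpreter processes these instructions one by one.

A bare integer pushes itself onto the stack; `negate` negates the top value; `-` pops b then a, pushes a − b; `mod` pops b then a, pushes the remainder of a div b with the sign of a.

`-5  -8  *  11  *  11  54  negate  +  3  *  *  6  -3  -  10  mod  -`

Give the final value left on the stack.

-56769

-5     : [-5]
-8     : [-5, -8]
*      : [40]
11     : [40, 11]
*      : [440]
11     : [440, 11]
54     : [440, 11, 54]
negate : [440, 11, -54]
+      : [440, -43]
3      : [440, -43, 3]
*      : [440, -129]
*      : [-56760]
6      : [-56760, 6]
-3     : [-56760, 6, -3]
-      : [-56760, 9]
10     : [-56760, 9, 10]
mod    : [-56760, 9]
-      : [-56769]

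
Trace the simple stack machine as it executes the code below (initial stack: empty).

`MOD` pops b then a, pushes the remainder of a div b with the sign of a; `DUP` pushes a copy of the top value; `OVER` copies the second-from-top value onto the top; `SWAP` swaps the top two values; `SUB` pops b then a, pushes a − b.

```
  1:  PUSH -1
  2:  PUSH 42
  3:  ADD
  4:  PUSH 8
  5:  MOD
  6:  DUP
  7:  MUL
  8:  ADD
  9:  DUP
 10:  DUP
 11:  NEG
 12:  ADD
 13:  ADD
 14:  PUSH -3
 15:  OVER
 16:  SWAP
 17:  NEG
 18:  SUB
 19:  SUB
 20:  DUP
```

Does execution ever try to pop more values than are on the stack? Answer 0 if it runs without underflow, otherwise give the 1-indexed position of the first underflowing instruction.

8

PUSH -1 -> [-1]
PUSH 42 -> [-1, 42]
ADD     -> [41]
PUSH 8  -> [41, 8]
MOD     -> [1]
DUP     -> [1, 1]
MUL     -> [1]
ADD  — needs 2 operands, stack has 1 → underflow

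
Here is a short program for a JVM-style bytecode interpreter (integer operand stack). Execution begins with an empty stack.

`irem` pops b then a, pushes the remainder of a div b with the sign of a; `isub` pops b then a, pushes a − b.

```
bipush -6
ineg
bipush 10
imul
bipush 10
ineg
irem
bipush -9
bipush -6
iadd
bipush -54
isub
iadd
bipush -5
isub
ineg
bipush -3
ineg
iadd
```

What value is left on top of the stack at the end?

-41

bipush -6  -> -6
ineg       -> 6
bipush 10  -> 6 10
imul       -> 60
bipush 10  -> 60 10
ineg       -> 60 -10
irem       -> 0
bipush -9  -> 0 -9
bipush -6  -> 0 -9 -6
iadd       -> 0 -15
bipush -54 -> 0 -15 -54
isub       -> 0 39
iadd       -> 39
bipush -5  -> 39 -5
isub       -> 44
ineg       -> -44
bipush -3  -> -44 -3
ineg       -> -44 3
iadd       -> -41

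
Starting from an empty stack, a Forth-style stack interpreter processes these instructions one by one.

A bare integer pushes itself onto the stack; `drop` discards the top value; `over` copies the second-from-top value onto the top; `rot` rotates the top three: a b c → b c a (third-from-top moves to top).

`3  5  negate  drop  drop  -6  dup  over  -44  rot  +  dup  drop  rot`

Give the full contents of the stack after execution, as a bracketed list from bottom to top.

3       3
5       3 5
negate  3 -5
drop    3
drop    (empty)
-6      -6
dup     -6 -6
over    -6 -6 -6
-44     -6 -6 -6 -44
rot     -6 -6 -44 -6
+       -6 -6 -50
dup     -6 -6 -50 -50
drop    -6 -6 -50
rot     -6 -50 -6

[-6, -50, -6]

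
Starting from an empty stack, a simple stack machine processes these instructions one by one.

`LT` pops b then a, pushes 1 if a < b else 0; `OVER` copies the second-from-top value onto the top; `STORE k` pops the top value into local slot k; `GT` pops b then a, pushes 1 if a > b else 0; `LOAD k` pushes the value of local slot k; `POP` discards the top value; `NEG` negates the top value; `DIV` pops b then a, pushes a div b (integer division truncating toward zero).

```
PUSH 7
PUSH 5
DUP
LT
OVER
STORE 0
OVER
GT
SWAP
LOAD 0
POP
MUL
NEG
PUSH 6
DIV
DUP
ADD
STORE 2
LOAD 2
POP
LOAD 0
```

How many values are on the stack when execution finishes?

1

PUSH 7  → [7]
PUSH 5  → [7, 5]
DUP     → [7, 5, 5]
LT      → [7, 0]
OVER    → [7, 0, 7]
STORE 0 → [7, 0]
OVER    → [7, 0, 7]
GT      → [7, 0]
SWAP    → [0, 7]
LOAD 0  → [0, 7, 7]
POP     → [0, 7]
MUL     → [0]
NEG     → [0]
PUSH 6  → [0, 6]
DIV     → [0]
DUP     → [0, 0]
ADD     → [0]
STORE 2 → []
LOAD 2  → [0]
POP     → []
LOAD 0  → [7]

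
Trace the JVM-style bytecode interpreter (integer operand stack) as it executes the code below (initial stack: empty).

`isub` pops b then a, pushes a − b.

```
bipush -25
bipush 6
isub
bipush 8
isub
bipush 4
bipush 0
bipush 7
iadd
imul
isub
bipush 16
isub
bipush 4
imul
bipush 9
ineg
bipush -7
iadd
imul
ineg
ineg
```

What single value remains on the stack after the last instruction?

5312

bipush -25 -> -25
bipush 6   -> -25 6
isub       -> -31
bipush 8   -> -31 8
isub       -> -39
bipush 4   -> -39 4
bipush 0   -> -39 4 0
bipush 7   -> -39 4 0 7
iadd       -> -39 4 7
imul       -> -39 28
isub       -> -67
bipush 16  -> -67 16
isub       -> -83
bipush 4   -> -83 4
imul       -> -332
bipush 9   -> -332 9
ineg       -> -332 -9
bipush -7  -> -332 -9 -7
iadd       -> -332 -16
imul       -> 5312
ineg       -> -5312
ineg       -> 5312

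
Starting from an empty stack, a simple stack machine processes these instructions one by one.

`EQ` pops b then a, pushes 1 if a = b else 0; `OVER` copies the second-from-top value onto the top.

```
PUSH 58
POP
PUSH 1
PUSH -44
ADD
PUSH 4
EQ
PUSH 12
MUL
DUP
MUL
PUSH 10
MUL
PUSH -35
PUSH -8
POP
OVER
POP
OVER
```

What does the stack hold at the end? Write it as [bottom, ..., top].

[0, -35, 0]

PUSH 58   58
POP       (empty)
PUSH 1    1
PUSH -44  1 -44
ADD       -43
PUSH 4    -43 4
EQ        0
PUSH 12   0 12
MUL       0
DUP       0 0
MUL       0
PUSH 10   0 10
MUL       0
PUSH -35  0 -35
PUSH -8   0 -35 -8
POP       0 -35
OVER      0 -35 0
POP       0 -35
OVER      0 -35 0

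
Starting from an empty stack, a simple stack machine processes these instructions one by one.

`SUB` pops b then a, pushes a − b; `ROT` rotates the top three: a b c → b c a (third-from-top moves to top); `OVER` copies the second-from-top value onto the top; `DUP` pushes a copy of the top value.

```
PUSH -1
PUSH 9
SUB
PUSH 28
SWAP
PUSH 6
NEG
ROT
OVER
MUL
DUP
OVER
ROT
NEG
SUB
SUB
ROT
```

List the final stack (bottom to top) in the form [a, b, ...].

[-6, 168, -10]

PUSH -1 -> -1
PUSH 9  -> -1 9
SUB     -> -10
PUSH 28 -> -10 28
SWAP    -> 28 -10
PUSH 6  -> 28 -10 6
NEG     -> 28 -10 -6
ROT     -> -10 -6 28
OVER    -> -10 -6 28 -6
MUL     -> -10 -6 -168
DUP     -> -10 -6 -168 -168
OVER    -> -10 -6 -168 -168 -168
ROT     -> -10 -6 -168 -168 -168
NEG     -> -10 -6 -168 -168 168
SUB     -> -10 -6 -168 -336
SUB     -> -10 -6 168
ROT     -> -6 168 -10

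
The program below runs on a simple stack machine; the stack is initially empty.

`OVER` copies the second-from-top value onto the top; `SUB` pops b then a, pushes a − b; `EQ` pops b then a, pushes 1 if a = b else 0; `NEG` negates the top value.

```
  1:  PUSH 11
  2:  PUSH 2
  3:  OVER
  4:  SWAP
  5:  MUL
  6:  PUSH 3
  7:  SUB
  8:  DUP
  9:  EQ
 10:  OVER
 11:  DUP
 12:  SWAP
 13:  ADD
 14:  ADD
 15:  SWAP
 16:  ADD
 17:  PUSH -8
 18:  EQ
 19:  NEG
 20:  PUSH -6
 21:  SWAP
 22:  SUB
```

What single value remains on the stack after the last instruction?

PUSH 11 → 11
PUSH 2  → 11 2
OVER    → 11 2 11
SWAP    → 11 11 2
MUL     → 11 22
PUSH 3  → 11 22 3
SUB     → 11 19
DUP     → 11 19 19
EQ      → 11 1
OVER    → 11 1 11
DUP     → 11 1 11 11
SWAP    → 11 1 11 11
ADD     → 11 1 22
ADD     → 11 23
SWAP    → 23 11
ADD     → 34
PUSH -8 → 34 -8
EQ      → 0
NEG     → 0
PUSH -6 → 0 -6
SWAP    → -6 0
SUB     → -6

-6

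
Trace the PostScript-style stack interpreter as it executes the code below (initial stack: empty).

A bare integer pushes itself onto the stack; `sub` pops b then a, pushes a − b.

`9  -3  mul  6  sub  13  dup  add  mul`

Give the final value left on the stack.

-858

9    [9]
-3   [9, -3]
mul  [-27]
6    [-27, 6]
sub  [-33]
13   [-33, 13]
dup  [-33, 13, 13]
add  [-33, 26]
mul  [-858]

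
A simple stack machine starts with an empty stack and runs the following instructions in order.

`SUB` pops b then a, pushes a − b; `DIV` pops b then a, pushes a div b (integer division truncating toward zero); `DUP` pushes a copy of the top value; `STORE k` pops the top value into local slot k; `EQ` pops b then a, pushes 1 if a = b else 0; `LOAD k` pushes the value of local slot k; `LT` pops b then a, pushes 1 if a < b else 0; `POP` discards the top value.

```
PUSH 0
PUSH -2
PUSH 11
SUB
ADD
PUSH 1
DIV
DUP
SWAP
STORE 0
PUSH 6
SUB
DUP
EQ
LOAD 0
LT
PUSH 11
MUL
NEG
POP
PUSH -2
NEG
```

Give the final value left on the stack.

PUSH 0  → 0
PUSH -2 → 0 -2
PUSH 11 → 0 -2 11
SUB     → 0 -13
ADD     → -13
PUSH 1  → -13 1
DIV     → -13
DUP     → -13 -13
SWAP    → -13 -13
STORE 0 → -13
PUSH 6  → -13 6
SUB     → -19
DUP     → -19 -19
EQ      → 1
LOAD 0  → 1 -13
LT      → 0
PUSH 11 → 0 11
MUL     → 0
NEG     → 0
POP     → (empty)
PUSH -2 → -2
NEG     → 2

2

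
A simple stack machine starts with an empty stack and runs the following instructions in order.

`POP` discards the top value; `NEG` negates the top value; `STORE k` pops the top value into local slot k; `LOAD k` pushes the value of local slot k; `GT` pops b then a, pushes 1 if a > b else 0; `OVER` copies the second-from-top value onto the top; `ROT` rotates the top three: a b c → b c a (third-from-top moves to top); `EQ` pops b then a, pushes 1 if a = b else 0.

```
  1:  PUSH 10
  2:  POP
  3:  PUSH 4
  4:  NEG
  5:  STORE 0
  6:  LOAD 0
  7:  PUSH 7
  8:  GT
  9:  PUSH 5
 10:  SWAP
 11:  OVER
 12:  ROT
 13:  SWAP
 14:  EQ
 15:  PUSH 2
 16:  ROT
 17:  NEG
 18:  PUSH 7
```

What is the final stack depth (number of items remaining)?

PUSH 10 -> 10
POP     -> (empty)
PUSH 4  -> 4
NEG     -> -4
STORE 0 -> (empty)
LOAD 0  -> -4
PUSH 7  -> -4 7
GT      -> 0
PUSH 5  -> 0 5
SWAP    -> 5 0
OVER    -> 5 0 5
ROT     -> 0 5 5
SWAP    -> 0 5 5
EQ      -> 0 1
PUSH 2  -> 0 1 2
ROT     -> 1 2 0
NEG     -> 1 2 0
PUSH 7  -> 1 2 0 7

4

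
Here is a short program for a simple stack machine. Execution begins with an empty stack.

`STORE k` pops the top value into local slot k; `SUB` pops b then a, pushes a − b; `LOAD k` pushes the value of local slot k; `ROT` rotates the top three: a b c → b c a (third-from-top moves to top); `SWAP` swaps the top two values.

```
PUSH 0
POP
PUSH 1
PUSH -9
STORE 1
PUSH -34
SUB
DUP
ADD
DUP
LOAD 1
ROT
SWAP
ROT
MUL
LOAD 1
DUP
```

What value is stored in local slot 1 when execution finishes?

PUSH 0   : [0]
POP      : []
PUSH 1   : [1]
PUSH -9  : [1, -9]
STORE 1  : [1]
PUSH -34 : [1, -34]
SUB      : [35]
DUP      : [35, 35]
ADD      : [70]
DUP      : [70, 70]
LOAD 1   : [70, 70, -9]
ROT      : [70, -9, 70]
SWAP     : [70, 70, -9]
ROT      : [70, -9, 70]
MUL      : [70, -630]
LOAD 1   : [70, -630, -9]
DUP      : [70, -630, -9, -9]

-9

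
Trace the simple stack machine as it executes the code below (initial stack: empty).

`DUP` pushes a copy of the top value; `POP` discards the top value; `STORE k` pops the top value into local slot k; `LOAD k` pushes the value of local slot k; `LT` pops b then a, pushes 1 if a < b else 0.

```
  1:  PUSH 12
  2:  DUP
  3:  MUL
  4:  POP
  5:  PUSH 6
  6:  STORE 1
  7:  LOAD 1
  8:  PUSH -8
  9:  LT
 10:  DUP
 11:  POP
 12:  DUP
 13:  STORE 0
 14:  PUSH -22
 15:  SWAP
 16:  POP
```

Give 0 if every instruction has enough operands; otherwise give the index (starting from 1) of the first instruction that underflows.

PUSH 12  : 12
DUP      : 12 12
MUL      : 144
POP      : (empty)
PUSH 6   : 6
STORE 1  : (empty)
LOAD 1   : 6
PUSH -8  : 6 -8
LT       : 0
DUP      : 0 0
POP      : 0
DUP      : 0 0
STORE 0  : 0
PUSH -22 : 0 -22
SWAP     : -22 0
POP      : -22

0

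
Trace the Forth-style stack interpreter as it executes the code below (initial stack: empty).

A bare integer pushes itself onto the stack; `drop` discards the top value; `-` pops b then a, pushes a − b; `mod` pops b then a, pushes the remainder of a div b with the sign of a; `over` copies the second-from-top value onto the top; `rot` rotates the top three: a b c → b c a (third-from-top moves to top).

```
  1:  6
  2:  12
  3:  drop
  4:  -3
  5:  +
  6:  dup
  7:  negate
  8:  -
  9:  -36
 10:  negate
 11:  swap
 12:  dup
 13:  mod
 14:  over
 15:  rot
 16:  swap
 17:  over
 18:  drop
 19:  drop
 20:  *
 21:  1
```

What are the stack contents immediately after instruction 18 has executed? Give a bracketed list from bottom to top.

[0, 36, 36]

6      : 6
12     : 6 12
drop   : 6
-3     : 6 -3
+      : 3
dup    : 3 3
negate : 3 -3
-      : 6
-36    : 6 -36
negate : 6 36
swap   : 36 6
dup    : 36 6 6
mod    : 36 0
over   : 36 0 36
rot    : 0 36 36
swap   : 0 36 36
over   : 0 36 36 36
drop   : 0 36 36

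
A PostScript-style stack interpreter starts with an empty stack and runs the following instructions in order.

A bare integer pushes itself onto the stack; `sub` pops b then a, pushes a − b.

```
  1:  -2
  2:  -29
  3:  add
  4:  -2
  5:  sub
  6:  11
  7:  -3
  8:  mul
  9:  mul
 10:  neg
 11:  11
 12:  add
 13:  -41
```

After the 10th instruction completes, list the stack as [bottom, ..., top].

[-957]

-2  → -2
-29 → -2 -29
add → -31
-2  → -31 -2
sub → -29
11  → -29 11
-3  → -29 11 -3
mul → -29 -33
mul → 957
neg → -957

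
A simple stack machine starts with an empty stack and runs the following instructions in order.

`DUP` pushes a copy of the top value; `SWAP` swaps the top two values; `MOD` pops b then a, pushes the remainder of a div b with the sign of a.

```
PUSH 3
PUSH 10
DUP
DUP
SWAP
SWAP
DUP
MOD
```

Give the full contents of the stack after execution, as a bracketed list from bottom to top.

PUSH 3  : [3]
PUSH 10 : [3, 10]
DUP     : [3, 10, 10]
DUP     : [3, 10, 10, 10]
SWAP    : [3, 10, 10, 10]
SWAP    : [3, 10, 10, 10]
DUP     : [3, 10, 10, 10, 10]
MOD     : [3, 10, 10, 0]

[3, 10, 10, 0]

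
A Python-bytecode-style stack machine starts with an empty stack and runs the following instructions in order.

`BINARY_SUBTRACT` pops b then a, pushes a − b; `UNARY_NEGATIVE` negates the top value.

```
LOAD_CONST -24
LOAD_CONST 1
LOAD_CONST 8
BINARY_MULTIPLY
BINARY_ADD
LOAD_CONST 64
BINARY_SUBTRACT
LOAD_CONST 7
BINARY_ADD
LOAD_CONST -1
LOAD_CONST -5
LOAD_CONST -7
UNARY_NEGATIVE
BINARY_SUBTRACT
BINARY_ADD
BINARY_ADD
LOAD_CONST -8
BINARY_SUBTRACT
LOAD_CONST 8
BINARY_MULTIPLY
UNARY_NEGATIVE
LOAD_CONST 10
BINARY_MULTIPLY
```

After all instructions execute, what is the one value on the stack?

LOAD_CONST -24  : [-24]
LOAD_CONST 1    : [-24, 1]
LOAD_CONST 8    : [-24, 1, 8]
BINARY_MULTIPLY : [-24, 8]
BINARY_ADD      : [-16]
LOAD_CONST 64   : [-16, 64]
BINARY_SUBTRACT : [-80]
LOAD_CONST 7    : [-80, 7]
BINARY_ADD      : [-73]
LOAD_CONST -1   : [-73, -1]
LOAD_CONST -5   : [-73, -1, -5]
LOAD_CONST -7   : [-73, -1, -5, -7]
UNARY_NEGATIVE  : [-73, -1, -5, 7]
BINARY_SUBTRACT : [-73, -1, -12]
BINARY_ADD      : [-73, -13]
BINARY_ADD      : [-86]
LOAD_CONST -8   : [-86, -8]
BINARY_SUBTRACT : [-78]
LOAD_CONST 8    : [-78, 8]
BINARY_MULTIPLY : [-624]
UNARY_NEGATIVE  : [624]
LOAD_CONST 10   : [624, 10]
BINARY_MULTIPLY : [6240]

6240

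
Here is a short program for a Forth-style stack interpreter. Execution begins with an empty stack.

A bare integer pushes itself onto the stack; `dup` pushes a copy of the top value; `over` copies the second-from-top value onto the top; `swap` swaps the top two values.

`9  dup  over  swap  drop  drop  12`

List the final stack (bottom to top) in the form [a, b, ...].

[9, 12]

9     9
dup   9 9
over  9 9 9
swap  9 9 9
drop  9 9
drop  9
12    9 12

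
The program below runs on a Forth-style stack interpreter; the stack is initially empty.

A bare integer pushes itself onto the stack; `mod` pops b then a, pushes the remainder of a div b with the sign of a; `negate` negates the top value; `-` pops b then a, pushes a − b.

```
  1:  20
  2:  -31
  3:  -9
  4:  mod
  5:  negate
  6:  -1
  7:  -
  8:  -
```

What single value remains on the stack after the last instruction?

15

20     → 20
-31    → 20 -31
-9     → 20 -31 -9
mod    → 20 -4
negate → 20 4
-1     → 20 4 -1
-      → 20 5
-      → 15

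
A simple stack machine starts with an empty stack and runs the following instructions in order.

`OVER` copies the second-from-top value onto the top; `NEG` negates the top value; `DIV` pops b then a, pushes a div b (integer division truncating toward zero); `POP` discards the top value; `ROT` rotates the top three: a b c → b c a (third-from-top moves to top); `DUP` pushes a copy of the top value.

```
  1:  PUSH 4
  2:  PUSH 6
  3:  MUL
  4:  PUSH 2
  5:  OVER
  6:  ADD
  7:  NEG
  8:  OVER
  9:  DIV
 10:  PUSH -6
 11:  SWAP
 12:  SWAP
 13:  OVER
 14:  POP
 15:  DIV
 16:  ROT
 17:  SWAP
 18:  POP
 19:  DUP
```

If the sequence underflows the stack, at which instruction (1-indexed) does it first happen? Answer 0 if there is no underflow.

PUSH 4  : [4]
PUSH 6  : [4, 6]
MUL     : [24]
PUSH 2  : [24, 2]
OVER    : [24, 2, 24]
ADD     : [24, 26]
NEG     : [24, -26]
OVER    : [24, -26, 24]
DIV     : [24, -1]
PUSH -6 : [24, -1, -6]
SWAP    : [24, -6, -1]
SWAP    : [24, -1, -6]
OVER    : [24, -1, -6, -1]
POP     : [24, -1, -6]
DIV     : [24, 0]
ROT  — needs 3 operands, stack has 2 → underflow

16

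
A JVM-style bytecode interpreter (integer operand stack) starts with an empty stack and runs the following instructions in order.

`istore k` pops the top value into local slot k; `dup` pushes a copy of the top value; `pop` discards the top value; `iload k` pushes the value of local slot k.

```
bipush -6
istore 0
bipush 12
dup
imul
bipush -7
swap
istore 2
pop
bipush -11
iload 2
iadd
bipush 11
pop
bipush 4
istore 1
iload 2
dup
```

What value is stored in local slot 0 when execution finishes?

bipush -6  → -6
istore 0   → (empty)
bipush 12  → 12
dup        → 12 12
imul       → 144
bipush -7  → 144 -7
swap       → -7 144
istore 2   → -7
pop        → (empty)
bipush -11 → -11
iload 2    → -11 144
iadd       → 133
bipush 11  → 133 11
pop        → 133
bipush 4   → 133 4
istore 1   → 133
iload 2    → 133 144
dup        → 133 144 144

-6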